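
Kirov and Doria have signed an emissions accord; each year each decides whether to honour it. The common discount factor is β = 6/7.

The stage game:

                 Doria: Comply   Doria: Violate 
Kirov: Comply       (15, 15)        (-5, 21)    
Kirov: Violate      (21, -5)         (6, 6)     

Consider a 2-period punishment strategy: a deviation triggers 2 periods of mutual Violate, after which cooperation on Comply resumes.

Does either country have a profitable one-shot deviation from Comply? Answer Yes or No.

No

IC: β+…+β^2 ≥ (21−15)/(15−6) = 2/3.
At β = 6/7: partial sum = 1.5918 ≥ 0.6667. Cooperation sustainable.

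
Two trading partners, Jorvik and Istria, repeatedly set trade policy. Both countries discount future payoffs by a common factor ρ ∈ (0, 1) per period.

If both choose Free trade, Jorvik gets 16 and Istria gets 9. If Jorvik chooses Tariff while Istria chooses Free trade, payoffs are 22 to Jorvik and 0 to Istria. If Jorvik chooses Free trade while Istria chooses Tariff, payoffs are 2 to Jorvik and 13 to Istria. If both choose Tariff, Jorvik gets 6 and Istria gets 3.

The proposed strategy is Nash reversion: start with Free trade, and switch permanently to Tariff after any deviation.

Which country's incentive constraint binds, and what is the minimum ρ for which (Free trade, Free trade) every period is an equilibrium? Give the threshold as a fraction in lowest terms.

Istria; ρ ≥ 2/5

Jorvik's threshold: (22−16)/(22−6) = 3/8.
Istria's threshold: (13−9)/(13−3) = 2/5.
3/8 < 2/5, so Istria binds and ρ* = 2/5.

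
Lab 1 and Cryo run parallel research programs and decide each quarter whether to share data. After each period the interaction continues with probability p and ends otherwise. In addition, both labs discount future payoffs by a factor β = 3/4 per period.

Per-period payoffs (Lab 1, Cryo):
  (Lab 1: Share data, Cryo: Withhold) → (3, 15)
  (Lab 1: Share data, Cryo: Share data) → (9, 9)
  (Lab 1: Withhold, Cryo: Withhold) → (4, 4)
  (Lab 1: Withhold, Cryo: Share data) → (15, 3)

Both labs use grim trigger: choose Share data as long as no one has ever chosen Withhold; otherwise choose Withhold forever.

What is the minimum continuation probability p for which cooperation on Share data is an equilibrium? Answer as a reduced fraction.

8/11

Expected continuation weight on next period's payoff is β·p = 3/4·p, which plays the role of the discount factor.
Cooperation requires 3/4·p ≥ (15−9)/(15−4) = 6/11, hence p ≥ 8/11.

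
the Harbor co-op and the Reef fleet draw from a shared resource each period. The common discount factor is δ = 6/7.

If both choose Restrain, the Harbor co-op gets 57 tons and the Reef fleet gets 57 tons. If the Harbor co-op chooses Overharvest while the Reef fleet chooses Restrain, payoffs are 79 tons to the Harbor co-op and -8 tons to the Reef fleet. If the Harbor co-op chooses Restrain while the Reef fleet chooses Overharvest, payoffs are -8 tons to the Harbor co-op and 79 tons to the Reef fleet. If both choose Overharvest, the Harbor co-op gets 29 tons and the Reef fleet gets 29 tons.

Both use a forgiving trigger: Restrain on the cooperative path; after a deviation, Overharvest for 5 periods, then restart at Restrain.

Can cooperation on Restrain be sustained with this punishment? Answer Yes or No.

Comparing payoff streams over the 6 periods until play realigns: cooperate → 57(1+δ+…+δ^5); deviate → 79 + 29(δ+…+δ^5).
Cooperation is sustained iff (57−29)(δ+…+δ^5) ≥ 79−57.
δ+…+δ^5 = 6/7·(1−(6/7)^5)/(1−6/7) = 3.2240, and (79−57)/(57−29) = 0.7857.
3.2240 ≥ 0.7857, so cooperation is sustainable.

Yes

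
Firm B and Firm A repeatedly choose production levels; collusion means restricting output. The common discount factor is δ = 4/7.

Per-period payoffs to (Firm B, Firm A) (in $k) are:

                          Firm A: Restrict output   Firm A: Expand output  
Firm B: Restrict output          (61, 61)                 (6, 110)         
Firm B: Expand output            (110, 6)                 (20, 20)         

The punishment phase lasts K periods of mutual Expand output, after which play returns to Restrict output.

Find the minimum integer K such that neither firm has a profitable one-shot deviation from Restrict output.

5

IC: δ(1−δ^K)/(1−δ) ≥ (110−61)/(61−20) = 49/41.
With δ = 4/7: need 1 − δ^K ≥ 49/41·(1−4/7)/(4/7), i.e. δ^K ≤ 0.1037.
Since (4/7)^4 = 0.1066 and (4/7)^5 = 0.0609, the smallest such K is 5.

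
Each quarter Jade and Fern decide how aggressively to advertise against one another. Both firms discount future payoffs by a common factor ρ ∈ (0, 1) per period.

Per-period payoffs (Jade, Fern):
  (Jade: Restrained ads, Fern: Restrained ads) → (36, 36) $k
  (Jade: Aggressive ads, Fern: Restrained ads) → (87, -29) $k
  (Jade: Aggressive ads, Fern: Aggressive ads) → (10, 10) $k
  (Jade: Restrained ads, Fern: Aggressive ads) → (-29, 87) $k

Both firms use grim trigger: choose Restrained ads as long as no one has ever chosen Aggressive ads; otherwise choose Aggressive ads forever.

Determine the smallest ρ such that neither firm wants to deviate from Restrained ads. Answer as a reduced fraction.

51/77

Under grim trigger the critical discount factor is (T−C)/(T−P) with T = 87, C = 36, P = 10.
ρ* = (87−36)/(87−10) = 51/77.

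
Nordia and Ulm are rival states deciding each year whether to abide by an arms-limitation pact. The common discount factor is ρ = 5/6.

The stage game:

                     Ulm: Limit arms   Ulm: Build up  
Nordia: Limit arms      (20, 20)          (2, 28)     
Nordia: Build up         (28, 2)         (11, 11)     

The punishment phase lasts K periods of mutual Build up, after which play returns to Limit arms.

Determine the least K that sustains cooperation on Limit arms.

2

IC: ρ(1−ρ^K)/(1−ρ) ≥ (28−20)/(20−11) = 8/9.
With ρ = 5/6: need 1 − ρ^K ≥ 8/9·(1−5/6)/(5/6), i.e. ρ^K ≤ 0.8222.
Since (5/6)^1 = 0.8333 and (5/6)^2 = 0.6944, the smallest such K is 2.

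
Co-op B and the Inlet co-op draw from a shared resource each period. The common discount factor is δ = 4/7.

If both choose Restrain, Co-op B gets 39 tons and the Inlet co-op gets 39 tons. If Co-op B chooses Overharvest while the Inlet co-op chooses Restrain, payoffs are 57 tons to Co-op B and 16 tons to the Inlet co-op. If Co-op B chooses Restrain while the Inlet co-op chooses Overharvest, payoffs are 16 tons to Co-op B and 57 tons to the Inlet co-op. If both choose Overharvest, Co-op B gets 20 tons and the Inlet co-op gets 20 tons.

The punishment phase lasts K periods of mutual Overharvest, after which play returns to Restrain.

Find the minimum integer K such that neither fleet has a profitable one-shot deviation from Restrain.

3

Need Σ_{k=1}^{K} δ^k ≥ (57−39)/(39−20) = 0.9474 at δ = 4/7.
At K = 2 the sum is 0.8980 < 0.9474; at K = 3 it is 1.0845 ≥ 0.9474.
So the minimum punishment length is K = 3.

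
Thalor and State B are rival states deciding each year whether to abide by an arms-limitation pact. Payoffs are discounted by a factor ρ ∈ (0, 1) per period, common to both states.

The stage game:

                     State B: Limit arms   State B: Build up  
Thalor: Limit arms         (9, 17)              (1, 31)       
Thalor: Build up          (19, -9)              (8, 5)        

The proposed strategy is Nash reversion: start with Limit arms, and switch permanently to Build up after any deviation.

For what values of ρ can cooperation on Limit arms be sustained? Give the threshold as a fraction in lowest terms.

For Thalor: deviation gain 19−9 = 10, per-period punishment loss 9−8 = 1. IC gives ρ ≥ 10/11.
For State B: gain 14, loss 12 per period, so ρ ≥ 14/26 = 7/13.
The tighter constraint is Thalor's, so cooperation needs ρ ≥ 10/11.

10/11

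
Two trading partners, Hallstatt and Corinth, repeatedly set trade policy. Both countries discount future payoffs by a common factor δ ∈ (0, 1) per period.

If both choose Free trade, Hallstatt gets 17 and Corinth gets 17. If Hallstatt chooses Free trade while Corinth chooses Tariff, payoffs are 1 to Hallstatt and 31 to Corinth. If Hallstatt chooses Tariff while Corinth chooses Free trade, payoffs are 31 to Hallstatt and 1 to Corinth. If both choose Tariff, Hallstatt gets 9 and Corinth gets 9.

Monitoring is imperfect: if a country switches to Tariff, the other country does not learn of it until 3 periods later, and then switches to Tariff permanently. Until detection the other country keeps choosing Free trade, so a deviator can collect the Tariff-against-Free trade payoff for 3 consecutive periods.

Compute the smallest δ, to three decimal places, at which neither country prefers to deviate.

0.860

Deviating for the 3 undetected periods gains 31−17 = 14 per period over cooperation, then loses 17−9 = 8 per period forever once punishment starts.
Gain: 14(1 + δ + … + δ^2); loss: 8·δ^3/(1−δ).
No profitable deviation ⇔ 14(1−δ^3) ≤ 8·δ^3, i.e. δ^3 ≥ 14/(14+8) = 7/11.
Hence δ ≥ (7/11)^(1/3) ≈ 0.860.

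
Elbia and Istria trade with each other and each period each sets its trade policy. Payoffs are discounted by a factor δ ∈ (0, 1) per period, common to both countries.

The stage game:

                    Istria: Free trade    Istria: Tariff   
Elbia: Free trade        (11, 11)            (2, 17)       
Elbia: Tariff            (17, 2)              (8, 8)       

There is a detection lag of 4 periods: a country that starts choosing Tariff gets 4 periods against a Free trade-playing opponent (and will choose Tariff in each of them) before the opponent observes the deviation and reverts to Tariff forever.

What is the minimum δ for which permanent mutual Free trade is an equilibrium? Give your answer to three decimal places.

0.904

The best deviation is to choose Tariff for all 4 undetected periods, earning 17 each, then 8 forever once detected.
Deviation value: 17(1−δ^4)/(1−δ) + 8δ^4/(1−δ); cooperation value: 11/(1−δ).
IC: 11 ≥ 17(1−δ^4) + 8δ^4 = 17 − 9δ^4.
So δ^4 ≥ 6/9 = 2/3, giving δ ≥ (2/3)^(1/4) ≈ 0.904.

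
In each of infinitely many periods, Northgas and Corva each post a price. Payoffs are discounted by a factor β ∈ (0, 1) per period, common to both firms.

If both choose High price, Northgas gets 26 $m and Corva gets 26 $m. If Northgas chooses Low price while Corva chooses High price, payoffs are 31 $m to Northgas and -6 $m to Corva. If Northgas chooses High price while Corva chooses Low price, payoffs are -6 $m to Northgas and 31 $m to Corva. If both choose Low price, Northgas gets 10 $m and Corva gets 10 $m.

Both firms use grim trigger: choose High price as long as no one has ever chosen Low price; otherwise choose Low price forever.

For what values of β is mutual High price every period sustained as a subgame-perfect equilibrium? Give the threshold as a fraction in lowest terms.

26/(1−β) ≥ 31 + 10β/(1−β)
26 ≥ 31 − 21β
β ≥ 5/21.

5/21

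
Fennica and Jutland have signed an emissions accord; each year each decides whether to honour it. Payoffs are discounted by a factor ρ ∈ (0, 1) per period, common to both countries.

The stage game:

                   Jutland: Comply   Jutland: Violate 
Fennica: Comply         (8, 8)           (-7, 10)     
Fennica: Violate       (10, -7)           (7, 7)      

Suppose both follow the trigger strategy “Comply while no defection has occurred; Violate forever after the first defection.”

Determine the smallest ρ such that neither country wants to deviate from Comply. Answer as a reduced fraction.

One-period gain from deviating is 10 − 8 = 2. The loss is 8 − 7 = 1 in every subsequent period, with present value 1·ρ/(1−ρ).
Deviation is unprofitable when 1·ρ/(1−ρ) ≥ 2, i.e. ρ/(1−ρ) ≥ 2.
Equivalently ρ ≥ 2/(2+1) = 2/3.

2/3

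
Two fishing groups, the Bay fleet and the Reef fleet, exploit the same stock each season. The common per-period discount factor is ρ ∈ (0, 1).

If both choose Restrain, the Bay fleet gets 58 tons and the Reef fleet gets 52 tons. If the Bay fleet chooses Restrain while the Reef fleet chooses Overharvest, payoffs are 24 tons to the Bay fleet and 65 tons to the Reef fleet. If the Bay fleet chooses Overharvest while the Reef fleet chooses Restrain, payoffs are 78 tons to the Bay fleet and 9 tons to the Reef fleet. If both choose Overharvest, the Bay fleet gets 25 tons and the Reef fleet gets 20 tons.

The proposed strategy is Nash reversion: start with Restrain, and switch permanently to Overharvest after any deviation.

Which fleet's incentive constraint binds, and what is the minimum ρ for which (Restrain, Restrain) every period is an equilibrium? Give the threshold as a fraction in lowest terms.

the Bay fleet; ρ ≥ 20/53

the Bay fleet: cooperation gives 58 each period; deviation gives 78 once then 25 forever.
  58/(1−ρ) ≥ 78 + 25ρ/(1−ρ) ⇒ ρ ≥ 20/53.
the Reef fleet: cooperation gives 52 each period; deviation gives 65 once then 20 forever.
  ρ ≥ 13/45.
Both must hold, so the binding constraint is the Bay fleet's: ρ ≥ 20/53.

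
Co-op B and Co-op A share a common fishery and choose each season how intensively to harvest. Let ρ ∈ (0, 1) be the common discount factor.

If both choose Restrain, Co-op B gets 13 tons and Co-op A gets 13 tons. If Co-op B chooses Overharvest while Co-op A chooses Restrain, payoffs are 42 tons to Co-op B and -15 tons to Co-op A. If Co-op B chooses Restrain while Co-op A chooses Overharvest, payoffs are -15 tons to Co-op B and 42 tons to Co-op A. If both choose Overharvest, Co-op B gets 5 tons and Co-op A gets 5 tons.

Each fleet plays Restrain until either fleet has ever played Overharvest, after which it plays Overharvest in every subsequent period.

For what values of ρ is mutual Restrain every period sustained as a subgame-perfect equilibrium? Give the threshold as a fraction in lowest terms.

Cooperation forever yields 13 each period: 13/(1−ρ).
Deviating yields 42 once, then 5 forever: 42 + 5ρ/(1−ρ).
No profitable deviation requires 13/(1−ρ) ≥ 42 + 5ρ/(1−ρ).
Multiplying by (1−ρ): 13 ≥ 42(1−ρ) + 5ρ = 42 − 37ρ.
So 37ρ ≥ 29, i.e. ρ ≥ 29/37.

29/37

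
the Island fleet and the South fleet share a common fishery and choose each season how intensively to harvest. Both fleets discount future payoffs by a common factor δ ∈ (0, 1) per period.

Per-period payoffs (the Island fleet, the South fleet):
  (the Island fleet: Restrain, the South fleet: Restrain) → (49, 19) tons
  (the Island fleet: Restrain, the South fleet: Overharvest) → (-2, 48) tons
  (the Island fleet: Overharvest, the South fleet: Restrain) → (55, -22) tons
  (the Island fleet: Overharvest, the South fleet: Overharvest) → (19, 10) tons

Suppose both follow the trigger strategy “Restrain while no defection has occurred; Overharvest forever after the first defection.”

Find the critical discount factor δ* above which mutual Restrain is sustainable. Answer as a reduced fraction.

29/38

the Island fleet's threshold: (55−49)/(55−19) = 1/6.
the South fleet's threshold: (48−19)/(48−10) = 29/38.
1/6 < 29/38, so the South fleet binds and δ* = 29/38.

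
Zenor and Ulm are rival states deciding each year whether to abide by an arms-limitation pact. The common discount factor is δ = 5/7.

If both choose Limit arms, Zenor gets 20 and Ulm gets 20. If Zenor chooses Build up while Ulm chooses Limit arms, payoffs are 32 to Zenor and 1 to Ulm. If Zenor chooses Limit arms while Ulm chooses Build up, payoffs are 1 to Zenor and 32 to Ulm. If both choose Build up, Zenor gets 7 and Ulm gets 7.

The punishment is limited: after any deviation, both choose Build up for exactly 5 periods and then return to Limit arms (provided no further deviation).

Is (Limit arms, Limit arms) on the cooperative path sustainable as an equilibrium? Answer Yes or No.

Yes

Comparing payoff streams over the 6 periods until play realigns: cooperate → 20(1+δ+…+δ^5); deviate → 32 + 7(δ+…+δ^5).
Cooperation is sustained iff (20−7)(δ+…+δ^5) ≥ 32−20.
δ+…+δ^5 = 5/7·(1−(5/7)^5)/(1−5/7) = 2.0352, and (32−20)/(20−7) = 0.9231.
2.0352 ≥ 0.9231, so cooperation is sustainable.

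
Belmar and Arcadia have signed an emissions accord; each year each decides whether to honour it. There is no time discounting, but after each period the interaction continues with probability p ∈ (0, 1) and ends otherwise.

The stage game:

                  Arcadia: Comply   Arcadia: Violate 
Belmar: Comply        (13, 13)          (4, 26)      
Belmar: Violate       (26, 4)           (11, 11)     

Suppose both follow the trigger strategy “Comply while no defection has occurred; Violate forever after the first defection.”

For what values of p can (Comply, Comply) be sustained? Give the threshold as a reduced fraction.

Expected cooperation value is 13 + p·13 + p²·13 + … = 13/(1−p); deviation gives 26 + p·11/(1−p).
13 ≥ 26(1−p) + 11p ⇒ 15p ≥ 13 ⇒ p ≥ 13/15.

13/15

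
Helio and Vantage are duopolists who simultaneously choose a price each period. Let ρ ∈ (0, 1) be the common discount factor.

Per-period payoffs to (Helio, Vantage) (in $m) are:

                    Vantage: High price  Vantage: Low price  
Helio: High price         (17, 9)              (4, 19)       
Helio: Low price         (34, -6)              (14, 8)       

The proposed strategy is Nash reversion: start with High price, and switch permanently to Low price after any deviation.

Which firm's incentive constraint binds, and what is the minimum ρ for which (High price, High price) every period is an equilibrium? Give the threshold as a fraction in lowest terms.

For Helio: deviation gain 34−17 = 17, per-period punishment loss 17−14 = 3. IC gives ρ ≥ 17/20.
For Vantage: gain 10, loss 1 per period, so ρ ≥ 10/11.
The tighter constraint is Vantage's, so cooperation needs ρ ≥ 10/11.

Vantage; ρ ≥ 10/11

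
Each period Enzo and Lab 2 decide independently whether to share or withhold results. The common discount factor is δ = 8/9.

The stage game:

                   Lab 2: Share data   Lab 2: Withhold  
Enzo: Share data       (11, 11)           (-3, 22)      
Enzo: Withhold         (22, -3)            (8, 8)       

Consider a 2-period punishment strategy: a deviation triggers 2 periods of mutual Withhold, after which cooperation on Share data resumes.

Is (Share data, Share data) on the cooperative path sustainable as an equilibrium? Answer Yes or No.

IC: δ+…+δ^2 ≥ (22−11)/(11−8) = 11/3.
At δ = 8/9: partial sum = 1.6790 < 3.6667. Cooperation not sustainable.

No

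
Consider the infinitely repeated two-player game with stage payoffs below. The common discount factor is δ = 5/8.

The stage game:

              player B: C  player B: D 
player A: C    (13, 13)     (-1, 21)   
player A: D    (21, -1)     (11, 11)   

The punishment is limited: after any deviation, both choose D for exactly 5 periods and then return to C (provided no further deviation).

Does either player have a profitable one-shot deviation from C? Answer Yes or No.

Yes

A one-shot deviation gives 21 now, then 11 for 5 periods, then back to 13.
Gain from deviating: (21−13) today; loss: (13−11) in each of the next 5 periods.
No-deviation condition: (13−11)(δ+…+δ^5) ≥ 21−13, i.e. δ+…+δ^5 ≥ 4.
At δ = 5/8: δ+…+δ^5 = 1.5077 < 4.0000.
So cooperation is not sustainable.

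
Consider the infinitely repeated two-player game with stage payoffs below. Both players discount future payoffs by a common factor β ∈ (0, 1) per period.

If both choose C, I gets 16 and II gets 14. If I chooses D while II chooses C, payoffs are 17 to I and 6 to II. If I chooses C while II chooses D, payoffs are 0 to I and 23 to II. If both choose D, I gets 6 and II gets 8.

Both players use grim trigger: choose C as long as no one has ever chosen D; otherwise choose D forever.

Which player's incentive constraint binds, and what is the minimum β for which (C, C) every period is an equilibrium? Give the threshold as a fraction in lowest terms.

For I: deviation gain 17−16 = 1, per-period punishment loss 16−6 = 10. IC gives β ≥ 1/11.
For II: gain 9, loss 6 per period, so β ≥ 9/15 = 3/5.
The tighter constraint is II's, so cooperation needs β ≥ 3/5.

II; β ≥ 3/5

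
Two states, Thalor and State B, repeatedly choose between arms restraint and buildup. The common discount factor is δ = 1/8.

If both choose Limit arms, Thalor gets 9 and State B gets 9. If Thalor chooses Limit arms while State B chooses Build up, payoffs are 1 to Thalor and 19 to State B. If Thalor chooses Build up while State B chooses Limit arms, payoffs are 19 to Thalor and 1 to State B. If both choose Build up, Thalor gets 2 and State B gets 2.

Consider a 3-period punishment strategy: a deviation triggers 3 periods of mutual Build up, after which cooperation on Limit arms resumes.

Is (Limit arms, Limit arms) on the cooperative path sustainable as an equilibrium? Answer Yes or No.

No

Comparing payoff streams over the 4 periods until play realigns: cooperate → 9(1+δ+…+δ^3); deviate → 19 + 2(δ+…+δ^3).
Cooperation is sustained iff (9−2)(δ+…+δ^3) ≥ 19−9.
δ+…+δ^3 = 1/8·(1−(1/8)^3)/(1−1/8) = 0.1426, and (19−9)/(9−2) = 1.4286.
0.1426 < 1.4286, so cooperation is not sustainable.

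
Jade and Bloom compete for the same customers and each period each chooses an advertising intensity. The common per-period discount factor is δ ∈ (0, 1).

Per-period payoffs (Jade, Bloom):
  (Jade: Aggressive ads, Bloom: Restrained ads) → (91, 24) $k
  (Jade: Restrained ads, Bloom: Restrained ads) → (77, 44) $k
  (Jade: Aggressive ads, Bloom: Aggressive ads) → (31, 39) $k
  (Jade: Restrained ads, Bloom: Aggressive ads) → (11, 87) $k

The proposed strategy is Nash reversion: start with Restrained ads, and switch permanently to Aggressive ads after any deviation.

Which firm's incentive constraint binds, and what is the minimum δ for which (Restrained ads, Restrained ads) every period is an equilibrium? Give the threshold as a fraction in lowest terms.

Jade: cooperation gives 77 each period; deviation gives 91 once then 31 forever.
  77/(1−δ) ≥ 91 + 31δ/(1−δ) ⇒ δ ≥ 14/60 = 7/30.
Bloom: cooperation gives 44 each period; deviation gives 87 once then 39 forever.
  δ ≥ 43/48.
Both must hold, so the binding constraint is Bloom's: δ ≥ 43/48.

Bloom; δ ≥ 43/48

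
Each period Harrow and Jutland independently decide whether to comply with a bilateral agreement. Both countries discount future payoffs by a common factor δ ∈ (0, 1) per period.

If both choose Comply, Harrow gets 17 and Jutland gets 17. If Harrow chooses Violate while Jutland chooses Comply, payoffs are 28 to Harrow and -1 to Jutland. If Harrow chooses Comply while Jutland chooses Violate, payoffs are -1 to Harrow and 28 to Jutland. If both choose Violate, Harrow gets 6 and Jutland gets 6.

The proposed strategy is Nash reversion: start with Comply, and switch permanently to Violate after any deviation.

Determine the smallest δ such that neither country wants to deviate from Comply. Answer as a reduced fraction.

1/2

Cooperation forever yields 17 each period: 17/(1−δ).
Deviating yields 28 once, then 6 forever: 28 + 6δ/(1−δ).
No profitable deviation requires 17/(1−δ) ≥ 28 + 6δ/(1−δ).
Multiplying by (1−δ): 17 ≥ 28(1−δ) + 6δ = 28 − 22δ.
So 22δ ≥ 11, i.e. δ ≥ 11/22 = 1/2.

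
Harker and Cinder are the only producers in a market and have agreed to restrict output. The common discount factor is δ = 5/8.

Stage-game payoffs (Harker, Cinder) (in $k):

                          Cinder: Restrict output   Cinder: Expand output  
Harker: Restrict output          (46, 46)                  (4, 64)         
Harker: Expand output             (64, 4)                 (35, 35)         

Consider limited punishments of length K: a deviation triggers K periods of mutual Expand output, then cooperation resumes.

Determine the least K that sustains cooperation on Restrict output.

9

IC: δ(1−δ^K)/(1−δ) ≥ (64−46)/(46−35) = 18/11.
With δ = 5/8: need 1 − δ^K ≥ 18/11·(1−5/8)/(5/8), i.e. δ^K ≤ 0.0182.
Since (5/8)^8 = 0.0233 and (5/8)^9 = 0.0146, the smallest such K is 9.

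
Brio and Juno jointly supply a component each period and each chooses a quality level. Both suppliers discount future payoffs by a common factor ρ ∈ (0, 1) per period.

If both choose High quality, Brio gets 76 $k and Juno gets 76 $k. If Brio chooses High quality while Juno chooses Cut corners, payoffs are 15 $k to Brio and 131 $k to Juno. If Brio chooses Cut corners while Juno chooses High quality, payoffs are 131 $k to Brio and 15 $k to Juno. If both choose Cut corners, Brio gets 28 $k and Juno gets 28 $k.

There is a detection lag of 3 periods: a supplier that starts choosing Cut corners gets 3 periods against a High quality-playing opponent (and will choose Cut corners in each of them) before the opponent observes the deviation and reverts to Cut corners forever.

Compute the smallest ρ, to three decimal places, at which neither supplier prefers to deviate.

The best deviation is to choose Cut corners for all 3 undetected periods, earning 131 each, then 28 forever once detected.
Deviation value: 131(1−ρ^3)/(1−ρ) + 28ρ^3/(1−ρ); cooperation value: 76/(1−ρ).
IC: 76 ≥ 131(1−ρ^3) + 28ρ^3 = 131 − 103ρ^3.
So ρ^3 ≥ 55/103, giving ρ ≥ (55/103)^(1/3) ≈ 0.811.

0.811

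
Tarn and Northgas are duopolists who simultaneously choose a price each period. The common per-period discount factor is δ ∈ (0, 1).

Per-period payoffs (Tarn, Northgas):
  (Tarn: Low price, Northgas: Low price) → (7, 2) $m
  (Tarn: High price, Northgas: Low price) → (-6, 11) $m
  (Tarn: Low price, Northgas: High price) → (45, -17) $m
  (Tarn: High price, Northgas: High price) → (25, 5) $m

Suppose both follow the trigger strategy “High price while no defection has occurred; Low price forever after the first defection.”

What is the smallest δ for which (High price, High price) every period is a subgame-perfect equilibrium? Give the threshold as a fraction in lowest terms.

Tarn's threshold: (45−25)/(45−7) = 10/19.
Northgas's threshold: (11−5)/(11−2) = 2/3.
10/19 < 2/3, so Northgas binds and δ* = 2/3.

2/3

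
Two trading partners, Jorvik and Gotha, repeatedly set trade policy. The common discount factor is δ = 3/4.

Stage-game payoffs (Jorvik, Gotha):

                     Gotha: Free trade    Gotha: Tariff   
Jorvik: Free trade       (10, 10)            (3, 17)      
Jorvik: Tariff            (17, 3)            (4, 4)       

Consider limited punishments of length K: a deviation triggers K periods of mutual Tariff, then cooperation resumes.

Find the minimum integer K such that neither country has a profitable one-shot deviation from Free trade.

Need Σ_{k=1}^{K} δ^k ≥ (17−10)/(10−4) = 1.1667 at δ = 3/4.
At K = 1 the sum is 0.7500 < 1.1667; at K = 2 it is 1.3125 ≥ 1.1667.
So the minimum punishment length is K = 2.

2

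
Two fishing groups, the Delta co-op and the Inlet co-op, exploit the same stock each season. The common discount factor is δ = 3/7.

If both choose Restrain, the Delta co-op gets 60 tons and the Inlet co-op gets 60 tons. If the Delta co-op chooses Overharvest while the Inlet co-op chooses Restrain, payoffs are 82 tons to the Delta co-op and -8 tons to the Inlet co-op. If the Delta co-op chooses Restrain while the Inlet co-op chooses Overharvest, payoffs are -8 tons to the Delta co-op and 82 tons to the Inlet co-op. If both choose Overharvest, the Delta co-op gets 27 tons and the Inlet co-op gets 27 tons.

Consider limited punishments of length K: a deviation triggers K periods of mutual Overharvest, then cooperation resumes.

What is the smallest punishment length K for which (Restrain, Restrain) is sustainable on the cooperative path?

No profitable deviation requires (60−27)(δ+…+δ^K) ≥ 82−60, i.e. δ+…+δ^K ≥ 2/3 ≈ 0.6667.
With δ = 3/7, the partial sums are K=1: 0.4286, K=2: 0.6122, K=3: 0.6910.
K = 3 is the first length at which the sum reaches 0.6667.

3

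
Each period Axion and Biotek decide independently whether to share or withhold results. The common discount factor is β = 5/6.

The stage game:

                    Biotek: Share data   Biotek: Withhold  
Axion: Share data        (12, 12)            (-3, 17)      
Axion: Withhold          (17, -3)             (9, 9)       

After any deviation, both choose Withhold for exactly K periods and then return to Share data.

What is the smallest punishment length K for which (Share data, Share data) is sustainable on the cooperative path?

No profitable deviation requires (12−9)(β+…+β^K) ≥ 17−12, i.e. β+…+β^K ≥ 5/3 ≈ 1.6667.
With β = 5/6, the partial sums are K=1: 0.8333, K=2: 1.5278, K=3: 2.1065.
K = 3 is the first length at which the sum reaches 1.6667.

3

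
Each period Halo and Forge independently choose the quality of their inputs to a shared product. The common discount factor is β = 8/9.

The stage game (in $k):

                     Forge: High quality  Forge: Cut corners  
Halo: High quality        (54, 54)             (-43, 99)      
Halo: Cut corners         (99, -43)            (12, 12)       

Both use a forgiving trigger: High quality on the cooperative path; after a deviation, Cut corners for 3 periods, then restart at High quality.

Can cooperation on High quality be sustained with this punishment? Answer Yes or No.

Yes

IC: β+…+β^3 ≥ (99−54)/(54−12) = 15/14.
At β = 8/9: partial sum = 2.3813 ≥ 1.0714. Cooperation sustainable.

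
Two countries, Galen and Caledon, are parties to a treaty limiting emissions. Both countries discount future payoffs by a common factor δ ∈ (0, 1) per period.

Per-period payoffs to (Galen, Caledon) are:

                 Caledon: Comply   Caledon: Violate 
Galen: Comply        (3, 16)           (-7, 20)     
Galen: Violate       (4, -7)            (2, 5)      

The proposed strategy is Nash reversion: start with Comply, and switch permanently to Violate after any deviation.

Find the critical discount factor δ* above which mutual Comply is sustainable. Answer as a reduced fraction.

1/2

Galen: cooperation gives 3 each period; deviation gives 4 once then 2 forever.
  3/(1−δ) ≥ 4 + 2δ/(1−δ) ⇒ δ ≥ 1/2.
Caledon: cooperation gives 16 each period; deviation gives 20 once then 5 forever.
  δ ≥ 4/15.
Both must hold, so the binding constraint is Galen's: δ ≥ 1/2.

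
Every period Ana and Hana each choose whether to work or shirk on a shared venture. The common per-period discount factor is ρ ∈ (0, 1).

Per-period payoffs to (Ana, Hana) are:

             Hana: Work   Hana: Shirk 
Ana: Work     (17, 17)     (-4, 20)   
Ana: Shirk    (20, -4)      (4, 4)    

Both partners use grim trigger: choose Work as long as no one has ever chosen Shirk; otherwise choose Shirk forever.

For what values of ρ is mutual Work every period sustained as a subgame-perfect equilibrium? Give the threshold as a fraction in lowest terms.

One-period gain from deviating is 20 − 17 = 3. The loss is 17 − 4 = 13 in every subsequent period, with present value 13·ρ/(1−ρ).
Deviation is unprofitable when 13·ρ/(1−ρ) ≥ 3, i.e. ρ/(1−ρ) ≥ 3/13.
Equivalently ρ ≥ 3/(3+13) = 3/16.

3/16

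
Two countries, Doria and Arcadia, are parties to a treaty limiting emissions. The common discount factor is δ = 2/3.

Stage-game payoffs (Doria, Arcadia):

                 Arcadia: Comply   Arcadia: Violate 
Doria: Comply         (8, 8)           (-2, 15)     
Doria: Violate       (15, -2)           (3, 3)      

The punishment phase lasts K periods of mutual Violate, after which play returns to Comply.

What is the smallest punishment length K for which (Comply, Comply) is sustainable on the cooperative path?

Need Σ_{k=1}^{K} δ^k ≥ (15−8)/(8−3) = 1.4000 at δ = 2/3.
At K = 2 the sum is 1.1111 < 1.4000; at K = 3 it is 1.4074 ≥ 1.4000.
So the minimum punishment length is K = 3.

3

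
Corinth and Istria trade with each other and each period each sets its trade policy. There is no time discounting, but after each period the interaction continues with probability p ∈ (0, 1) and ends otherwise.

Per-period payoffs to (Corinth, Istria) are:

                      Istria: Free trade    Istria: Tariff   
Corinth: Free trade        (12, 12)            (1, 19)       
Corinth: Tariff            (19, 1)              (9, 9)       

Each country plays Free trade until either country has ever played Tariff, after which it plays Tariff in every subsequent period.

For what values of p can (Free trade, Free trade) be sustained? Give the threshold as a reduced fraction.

7/10

With no time discounting, the continuation probability p plays the role of the discount factor.
Grim-trigger IC: 12/(1−p) ≥ 19 + 9p/(1−p) ⇒ p ≥ (19−12)/(19−9) = 7/10.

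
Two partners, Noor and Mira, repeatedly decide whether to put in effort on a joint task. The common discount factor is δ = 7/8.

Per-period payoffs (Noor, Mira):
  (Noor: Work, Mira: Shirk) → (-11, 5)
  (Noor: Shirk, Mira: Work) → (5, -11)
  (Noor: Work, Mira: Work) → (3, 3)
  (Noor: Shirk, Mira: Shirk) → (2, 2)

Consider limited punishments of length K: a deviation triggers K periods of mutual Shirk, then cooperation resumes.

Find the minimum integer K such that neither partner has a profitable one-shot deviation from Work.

IC: δ(1−δ^K)/(1−δ) ≥ (5−3)/(3−2) = 2.
With δ = 7/8: need 1 − δ^K ≥ 2·(1−7/8)/(7/8), i.e. δ^K ≤ 0.7143.
Since (7/8)^2 = 0.7656 and (7/8)^3 = 0.6699, the smallest such K is 3.

3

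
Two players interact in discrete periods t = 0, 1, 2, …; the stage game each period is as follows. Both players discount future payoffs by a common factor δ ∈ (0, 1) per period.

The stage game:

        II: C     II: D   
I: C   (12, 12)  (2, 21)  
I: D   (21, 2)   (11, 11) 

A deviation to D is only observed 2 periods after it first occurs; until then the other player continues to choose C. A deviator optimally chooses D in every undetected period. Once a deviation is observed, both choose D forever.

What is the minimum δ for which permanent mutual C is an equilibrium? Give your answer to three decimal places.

0.949

Deviating for the 2 undetected periods gains 21−12 = 9 per period over cooperation, then loses 12−11 = 1 per period forever once punishment starts.
Gain: 9(1 + δ + … + δ^1); loss: 1·δ^2/(1−δ).
No profitable deviation ⇔ 9(1−δ^2) ≤ 1·δ^2, i.e. δ^2 ≥ 9/(9+1) = 9/10.
Hence δ ≥ (9/10)^(1/2) ≈ 0.949.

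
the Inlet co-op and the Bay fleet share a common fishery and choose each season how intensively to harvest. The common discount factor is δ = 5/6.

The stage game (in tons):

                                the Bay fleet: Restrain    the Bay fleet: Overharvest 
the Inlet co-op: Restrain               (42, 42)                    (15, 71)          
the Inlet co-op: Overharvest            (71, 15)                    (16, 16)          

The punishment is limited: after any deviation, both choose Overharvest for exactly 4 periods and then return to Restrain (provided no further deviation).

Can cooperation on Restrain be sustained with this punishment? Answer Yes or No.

Comparing payoff streams over the 5 periods until play realigns: cooperate → 42(1+δ+…+δ^4); deviate → 71 + 16(δ+…+δ^4).
Cooperation is sustained iff (42−16)(δ+…+δ^4) ≥ 71−42.
δ+…+δ^4 = 5/6·(1−(5/6)^4)/(1−5/6) = 2.5887, and (71−42)/(42−16) = 1.1154.
2.5887 ≥ 1.1154, so cooperation is sustainable.

Yes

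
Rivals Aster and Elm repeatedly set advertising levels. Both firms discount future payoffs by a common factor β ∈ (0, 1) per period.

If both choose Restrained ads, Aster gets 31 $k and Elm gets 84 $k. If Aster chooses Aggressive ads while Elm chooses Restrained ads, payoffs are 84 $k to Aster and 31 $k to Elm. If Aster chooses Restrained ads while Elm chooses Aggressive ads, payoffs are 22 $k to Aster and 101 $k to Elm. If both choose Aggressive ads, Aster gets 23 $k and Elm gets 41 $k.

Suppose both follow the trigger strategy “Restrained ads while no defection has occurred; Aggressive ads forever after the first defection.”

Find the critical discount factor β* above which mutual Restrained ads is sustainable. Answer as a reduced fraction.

53/61

For Aster: deviation gain 84−31 = 53, per-period punishment loss 31−23 = 8. IC gives β ≥ 53/61.
For Elm: gain 17, loss 43 per period, so β ≥ 17/60.
The tighter constraint is Aster's, so cooperation needs β ≥ 53/61.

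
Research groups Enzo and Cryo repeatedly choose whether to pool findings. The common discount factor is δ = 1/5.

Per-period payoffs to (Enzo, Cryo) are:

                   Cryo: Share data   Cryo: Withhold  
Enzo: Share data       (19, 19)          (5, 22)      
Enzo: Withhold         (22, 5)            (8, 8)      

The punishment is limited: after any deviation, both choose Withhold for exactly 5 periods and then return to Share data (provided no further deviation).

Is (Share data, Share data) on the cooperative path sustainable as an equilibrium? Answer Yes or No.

IC: δ+…+δ^5 ≥ (22−19)/(19−8) = 3/11.
At δ = 1/5: partial sum = 0.2499 < 0.2727. Cooperation not sustainable.

No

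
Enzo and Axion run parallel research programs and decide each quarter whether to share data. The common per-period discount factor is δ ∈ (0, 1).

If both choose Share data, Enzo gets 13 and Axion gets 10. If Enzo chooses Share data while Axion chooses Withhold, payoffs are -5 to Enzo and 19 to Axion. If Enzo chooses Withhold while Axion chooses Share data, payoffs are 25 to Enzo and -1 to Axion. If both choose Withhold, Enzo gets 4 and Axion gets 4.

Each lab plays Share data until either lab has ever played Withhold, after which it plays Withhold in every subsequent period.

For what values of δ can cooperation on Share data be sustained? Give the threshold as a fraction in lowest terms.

For Enzo: deviation gain 25−13 = 12, per-period punishment loss 13−4 = 9. IC gives δ ≥ 12/21 = 4/7.
For Axion: gain 9, loss 6 per period, so δ ≥ 9/15 = 3/5.
The tighter constraint is Axion's, so cooperation needs δ ≥ 3/5.

3/5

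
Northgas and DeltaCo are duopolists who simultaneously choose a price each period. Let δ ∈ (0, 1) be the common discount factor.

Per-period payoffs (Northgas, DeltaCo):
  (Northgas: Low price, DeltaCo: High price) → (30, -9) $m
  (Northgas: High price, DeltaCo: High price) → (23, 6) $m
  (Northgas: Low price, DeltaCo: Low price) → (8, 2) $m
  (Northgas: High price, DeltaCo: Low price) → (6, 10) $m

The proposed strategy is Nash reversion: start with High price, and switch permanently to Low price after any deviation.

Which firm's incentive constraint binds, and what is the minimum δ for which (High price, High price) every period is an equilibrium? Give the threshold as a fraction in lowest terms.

Northgas: cooperation gives 23 each period; deviation gives 30 once then 8 forever.
  23/(1−δ) ≥ 30 + 8δ/(1−δ) ⇒ δ ≥ 7/22.
DeltaCo: cooperation gives 6 each period; deviation gives 10 once then 2 forever.
  δ ≥ 4/8 = 1/2.
Both must hold, so the binding constraint is DeltaCo's: δ ≥ 1/2.

DeltaCo; δ ≥ 1/2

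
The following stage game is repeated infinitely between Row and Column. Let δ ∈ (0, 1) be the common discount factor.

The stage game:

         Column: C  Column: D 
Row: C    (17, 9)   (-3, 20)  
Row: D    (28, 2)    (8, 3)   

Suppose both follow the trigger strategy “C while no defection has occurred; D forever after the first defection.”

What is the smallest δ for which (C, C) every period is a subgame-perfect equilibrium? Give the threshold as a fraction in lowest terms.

11/17

Row: cooperation gives 17 each period; deviation gives 28 once then 8 forever.
  17/(1−δ) ≥ 28 + 8δ/(1−δ) ⇒ δ ≥ 11/20.
Column: cooperation gives 9 each period; deviation gives 20 once then 3 forever.
  δ ≥ 11/17.
Both must hold, so the binding constraint is Column's: δ ≥ 11/17.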